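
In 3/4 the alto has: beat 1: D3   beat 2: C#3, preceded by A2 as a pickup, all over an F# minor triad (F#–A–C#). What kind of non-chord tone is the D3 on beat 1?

The harmony at that moment is F# minor triad (F#, A, C#); D3 is not a chord tone.
It is approached by leap up from A2 and left by step down to C#3.
Leap in, step out, metrically accented — an appoggiatura.

Appoggiatura.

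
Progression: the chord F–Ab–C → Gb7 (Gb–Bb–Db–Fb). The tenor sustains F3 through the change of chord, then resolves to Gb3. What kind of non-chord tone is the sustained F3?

F3 is a retardation.

The harmony at that moment is Gb dominant seventh chord (Gb, Bb, Db, Fb); F3 is not a chord tone.
It is held over (the same pitch as the preceding F3) and left by step up to Gb3.
Held over from the previous chord and resolving up by step — a retardation.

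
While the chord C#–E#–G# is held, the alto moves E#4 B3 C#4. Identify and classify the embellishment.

The harmony at that moment is C# major triad (C#, E#, G#); B3 is not a chord tone.
It is approached by leap down from E#4 and left by step up to C#4.
Leap in, step out — an appoggiatura.

B3 is an appoggiatura.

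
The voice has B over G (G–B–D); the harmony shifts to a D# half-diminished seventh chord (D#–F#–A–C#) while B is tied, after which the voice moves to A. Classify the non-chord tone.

B is a suspension.

The harmony at that moment is D# half-diminished seventh chord (D#, F#, A, C#); B is not a chord tone.
It is held over (the same pitch as the preceding B) and left by step down to A.
Held over from the previous chord and resolving down by step — a suspension.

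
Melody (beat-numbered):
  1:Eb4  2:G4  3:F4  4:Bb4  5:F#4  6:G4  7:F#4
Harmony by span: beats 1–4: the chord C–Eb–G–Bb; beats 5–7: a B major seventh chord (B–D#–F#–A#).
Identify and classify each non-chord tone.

F4 (beat 3) — escape tone; G4 (beat 6) — neighbor tone.

The harmony at that moment is C minor seventh chord (C, Eb, G, Bb); F4 is not a chord tone.
It is approached by step down from G4 and left by leap up to Bb4.
Step in, leap out — an escape tone.
The harmony at that moment is B major seventh chord (B, D#, F#, A#); G4 is not a chord tone.
It is approached by step up from F#4 and left by step down to F#4.
Step away and step back to the same note — a neighbor tone (upper neighbor).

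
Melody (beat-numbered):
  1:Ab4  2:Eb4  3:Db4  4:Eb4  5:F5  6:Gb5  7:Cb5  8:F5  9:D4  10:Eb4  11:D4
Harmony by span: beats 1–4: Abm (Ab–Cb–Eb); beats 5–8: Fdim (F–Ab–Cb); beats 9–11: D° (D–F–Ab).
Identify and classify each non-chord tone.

Db4 (beat 3) — neighbor tone; Gb5 (beat 6) — escape tone; Eb4 (beat 10) — neighbor tone.

The harmony at that moment is Ab minor triad (Ab, Cb, Eb); Db4 is not a chord tone.
It is approached by step down from Eb4 and left by step up to Eb4.
Step away and step back to the same note — a neighbor tone (lower neighbor).
The harmony at that moment is F diminished triad (F, Ab, Cb); Gb5 is not a chord tone.
It is approached by step up from F5 and left by leap down to Cb5.
Step in, leap out — an escape tone.
The harmony at that moment is D diminished triad (D, F, Ab); Eb4 is not a chord tone.
It is approached by step up from D4 and left by step down to D4.
Step away and step back to the same note — a neighbor tone (upper neighbor).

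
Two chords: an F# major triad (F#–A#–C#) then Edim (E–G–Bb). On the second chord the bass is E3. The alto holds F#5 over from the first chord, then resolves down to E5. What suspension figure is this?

9–8 suspension.

At the second chord the bass is E3. The suspended F#5 lies a ninth above the bass; after resolving down by step to E5, the interval above the bass becomes an octave.
Suspension figures are named by those two intervals: 9–8.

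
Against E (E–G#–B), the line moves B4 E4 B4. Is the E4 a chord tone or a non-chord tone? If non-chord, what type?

E major triad contains E, G#, B; E is the root, so it is a chord tone.

Chord tone (the root of E major triad).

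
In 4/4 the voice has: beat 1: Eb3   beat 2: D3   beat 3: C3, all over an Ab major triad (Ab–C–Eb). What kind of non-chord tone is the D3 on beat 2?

Passing tone.

The harmony at that moment is Ab major triad (Ab, C, Eb); D3 is not a chord tone.
It is approached by step down from Eb3 and left by step down to C3.
Step in, step out in the same direction — a passing tone.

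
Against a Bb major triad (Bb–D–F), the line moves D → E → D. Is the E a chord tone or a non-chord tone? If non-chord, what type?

The harmony at that moment is Bb major triad (Bb, D, F); E is not a chord tone.
It is approached by step up from D and left by step down to D.
Step away and step back to the same note — a neighbor tone (upper neighbor).

Non-chord tone — a neighbor tone.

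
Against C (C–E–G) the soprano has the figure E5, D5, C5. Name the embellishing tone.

D5 is a passing tone.

The harmony at that moment is C major triad (C, E, G); D5 is not a chord tone.
It is approached by step down from E5 and left by step down to C5.
Step in, step out in the same direction — a passing tone.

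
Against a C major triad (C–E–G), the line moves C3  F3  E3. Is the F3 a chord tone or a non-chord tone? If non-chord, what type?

Non-chord tone — an appoggiatura.

The harmony at that moment is C major triad (C, E, G); F3 is not a chord tone.
It is approached by leap up from C3 and left by step down to E3.
Leap in, step out — an appoggiatura.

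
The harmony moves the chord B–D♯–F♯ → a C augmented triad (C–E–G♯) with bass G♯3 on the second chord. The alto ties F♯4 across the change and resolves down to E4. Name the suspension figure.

7–6 suspension.

At the second chord the bass is G♯3. The suspended F♯4 lies a seventh above the bass; after resolving down by step to E4, the interval above the bass becomes a sixth.
Suspension figures are named by those two intervals: 7–6.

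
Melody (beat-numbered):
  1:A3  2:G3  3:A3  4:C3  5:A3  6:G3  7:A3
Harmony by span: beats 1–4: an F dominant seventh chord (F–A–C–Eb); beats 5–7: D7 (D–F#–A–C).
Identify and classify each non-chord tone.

G3 (beat 2) — neighbor tone; G3 (beat 6) — neighbor tone.

The harmony at that moment is F dominant seventh chord (F, A, C, Eb); G3 is not a chord tone.
It is approached by step down from A3 and left by step up to A3.
Step away and step back to the same note — a neighbor tone (lower neighbor).
The harmony at that moment is D dominant seventh chord (D, F#, A, C); G3 is not a chord tone.
It is approached by step down from A3 and left by step up to A3.
Step away and step back to the same note — a neighbor tone (lower neighbor).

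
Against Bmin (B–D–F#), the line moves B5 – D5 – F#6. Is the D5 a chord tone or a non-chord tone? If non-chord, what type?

Chord tone (the third of B minor triad).

B minor triad contains B, D, F#; D is the third, so it is a chord tone.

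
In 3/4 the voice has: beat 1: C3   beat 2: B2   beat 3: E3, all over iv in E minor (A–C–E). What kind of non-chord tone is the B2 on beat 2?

Escape tone.

The harmony at that moment is A minor triad (A, C, E); B2 is not a chord tone.
It is approached by step down from C3 and left by leap up to E3.
Step in, leap out, on a weak beat — an escape tone.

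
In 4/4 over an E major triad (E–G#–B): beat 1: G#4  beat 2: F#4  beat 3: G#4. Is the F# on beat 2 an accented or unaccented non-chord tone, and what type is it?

The harmony at that moment is E major triad (E, G#, B); F#4 is not a chord tone.
It is approached by step down from G#4 and left by step up to G#4.
Step away and step back to the same note — a neighbor tone (lower neighbor).
It falls on a weak beat, so it is unaccented.

Unaccented neighbor tone.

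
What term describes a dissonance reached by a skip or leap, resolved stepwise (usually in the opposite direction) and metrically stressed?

Appoggiatura.

Approach: by leap. Departure: by step. Metric position: strong.
Leap in, step out, in a metrically strong position — an appoggiatura. (It is the mirror image of the escape tone, which steps in and leaps out from a weak position.)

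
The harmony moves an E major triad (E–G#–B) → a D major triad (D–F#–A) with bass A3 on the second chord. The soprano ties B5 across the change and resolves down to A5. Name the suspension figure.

9–8 suspension.

At the second chord the bass is A3. The suspended B5 lies a ninth above the bass; after resolving down by step to A5, the interval above the bass becomes an octave.
Suspension figures are named by those two intervals: 9–8.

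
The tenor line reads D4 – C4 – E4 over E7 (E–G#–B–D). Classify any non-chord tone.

C4 is an escape tone.

The harmony at that moment is E dominant seventh chord (E, G#, B, D); C4 is not a chord tone.
It is approached by step down from D4 and left by leap up to E4.
Step in, leap out — an escape tone.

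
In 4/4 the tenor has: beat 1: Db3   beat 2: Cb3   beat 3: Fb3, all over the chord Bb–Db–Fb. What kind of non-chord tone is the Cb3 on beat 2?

Escape tone.

The harmony at that moment is Bb diminished triad (Bb, Db, Fb); Cb3 is not a chord tone.
It is approached by step down from Db3 and left by leap up to Fb3.
Step in, leap out, on a weak beat — an escape tone.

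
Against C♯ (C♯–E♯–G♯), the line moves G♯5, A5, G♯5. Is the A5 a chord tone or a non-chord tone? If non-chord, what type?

Non-chord tone — a neighbor tone.

The harmony at that moment is C♯ major triad (C♯, E♯, G♯); A5 is not a chord tone.
It is approached by step up from G♯5 and left by step down to G♯5.
Step away and step back to the same note — a neighbor tone (upper neighbor).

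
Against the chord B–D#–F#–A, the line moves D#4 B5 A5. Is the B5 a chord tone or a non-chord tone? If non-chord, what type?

B dominant seventh chord contains B, D#, F#, A; B is the root, so it is a chord tone.

Chord tone (the root of B dominant seventh chord).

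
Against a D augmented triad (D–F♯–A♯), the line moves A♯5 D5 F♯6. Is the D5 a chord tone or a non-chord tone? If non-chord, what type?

D augmented triad contains D, F♯, A♯; D is the root, so it is a chord tone.

Chord tone (the root of D augmented triad).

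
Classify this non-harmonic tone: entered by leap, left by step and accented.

Approach: by leap. Departure: by step. Metric position: strong.
Leap in, step out, in a metrically strong position — an appoggiatura. (It is the mirror image of the escape tone, which steps in and leaps out from a weak position.)

Appoggiatura.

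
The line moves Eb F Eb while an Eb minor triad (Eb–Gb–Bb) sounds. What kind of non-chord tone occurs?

The harmony at that moment is Eb minor triad (Eb, Gb, Bb); F is not a chord tone.
It is approached by step up from Eb and left by step down to Eb.
Step away and step back to the same note — a neighbor tone (upper neighbor).

F is a neighbor tone.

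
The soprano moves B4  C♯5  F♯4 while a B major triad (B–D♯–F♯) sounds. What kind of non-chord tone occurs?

The harmony at that moment is B major triad (B, D♯, F♯); C♯5 is not a chord tone.
It is approached by step up from B4 and left by leap down to F♯4.
Step in, leap out — an escape tone.

C♯5 is an escape tone.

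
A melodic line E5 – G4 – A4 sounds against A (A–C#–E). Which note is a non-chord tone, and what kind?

G4 is an appoggiatura.

The harmony at that moment is A major triad (A, C#, E); G4 is not a chord tone.
It is approached by leap down from E5 and left by step up to A4.
Leap in, step out — an appoggiatura.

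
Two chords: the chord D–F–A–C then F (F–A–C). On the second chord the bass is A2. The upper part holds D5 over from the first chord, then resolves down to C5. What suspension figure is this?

At the second chord the bass is A2. The suspended D5 lies a fourth above the bass; after resolving down by step to C5, the interval above the bass becomes a third.
Suspension figures are named by those two intervals: 4–3.

4–3 suspension.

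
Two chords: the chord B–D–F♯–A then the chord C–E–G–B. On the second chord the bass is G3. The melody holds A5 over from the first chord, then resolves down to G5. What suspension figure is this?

At the second chord the bass is G3. The suspended A5 lies a ninth above the bass; after resolving down by step to G5, the interval above the bass becomes an octave.
Suspension figures are named by those two intervals: 9–8.

9–8 suspension.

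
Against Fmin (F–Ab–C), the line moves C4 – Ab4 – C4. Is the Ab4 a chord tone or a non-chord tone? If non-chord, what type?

Chord tone (the third of F minor triad).

F minor triad contains F, Ab, C; Ab is the third, so it is a chord tone.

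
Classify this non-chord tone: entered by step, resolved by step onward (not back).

Passing tone.

Approach: by step. Departure: by step, continuing in the same direction.
Stepwise on both sides with no change of direction means the note fills in the space between two different chord tones — a passing tone. (Had it turned back to its starting note it would be a neighbor tone instead.)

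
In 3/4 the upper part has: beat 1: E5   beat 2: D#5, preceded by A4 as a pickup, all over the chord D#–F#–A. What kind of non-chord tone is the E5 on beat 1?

Appoggiatura.

The harmony at that moment is D# diminished triad (D#, F#, A); E5 is not a chord tone.
It is approached by leap up from A4 and left by step down to D#5.
Leap in, step out, metrically accented — an appoggiatura.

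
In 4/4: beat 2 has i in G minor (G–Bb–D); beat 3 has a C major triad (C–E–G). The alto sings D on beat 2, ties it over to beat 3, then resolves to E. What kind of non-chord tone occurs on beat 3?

The harmony at that moment is C major triad (C, E, G); D is not a chord tone.
It is held over (the same pitch as the preceding D) and left by step up to E.
Held over from the previous chord and resolving up by step — a retardation.

Retardation.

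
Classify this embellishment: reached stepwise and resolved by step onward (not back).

Passing tone.

Approach: by step. Departure: by step, continuing in the same direction.
Stepwise on both sides with no change of direction means the note fills in the space between two different chord tones — a passing tone. (Had it turned back to its starting note it would be a neighbor tone instead.)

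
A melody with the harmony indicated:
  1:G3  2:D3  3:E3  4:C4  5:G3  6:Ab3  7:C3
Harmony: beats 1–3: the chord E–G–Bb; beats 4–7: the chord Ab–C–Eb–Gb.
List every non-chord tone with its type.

D3 (beat 2) — appoggiatura; G3 (beat 5) — appoggiatura.

The harmony at that moment is E diminished triad (E, G, Bb); D3 is not a chord tone.
It is approached by leap down from G3 and left by step up to E3.
Leap in, step out — an appoggiatura.
The harmony at that moment is Ab dominant seventh chord (Ab, C, Eb, Gb); G3 is not a chord tone.
It is approached by leap down from C4 and left by step up to Ab3.
Leap in, step out — an appoggiatura.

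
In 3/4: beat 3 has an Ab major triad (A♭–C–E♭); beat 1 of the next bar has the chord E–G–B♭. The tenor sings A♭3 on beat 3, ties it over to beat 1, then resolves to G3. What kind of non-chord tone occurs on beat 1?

Suspension.

The harmony at that moment is E diminished triad (E, G, B♭); A♭3 is not a chord tone.
It is held over (the same pitch as the preceding A♭3) and left by step down to G3.
Held over from the previous chord and resolving down by step — a suspension.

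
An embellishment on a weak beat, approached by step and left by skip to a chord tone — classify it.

Approach: by step. Departure: by leap. Metric position: weak.
Step in, leap out, from a weak position — an escape tone (échappée). (It is the mirror image of the appoggiatura, which leaps in and steps out on a strong beat.)

Escape tone.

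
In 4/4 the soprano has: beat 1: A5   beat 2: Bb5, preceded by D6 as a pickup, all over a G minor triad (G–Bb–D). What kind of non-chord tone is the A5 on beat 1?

The harmony at that moment is G minor triad (G, Bb, D); A5 is not a chord tone.
It is approached by leap down from D6 and left by step up to Bb5.
Leap in, step out, metrically accented — an appoggiatura.

Appoggiatura.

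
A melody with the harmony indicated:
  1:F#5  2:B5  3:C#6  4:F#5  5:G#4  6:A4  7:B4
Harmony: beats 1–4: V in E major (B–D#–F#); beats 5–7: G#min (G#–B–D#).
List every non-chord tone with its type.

The harmony at that moment is B major triad (B, D#, F#); C#6 is not a chord tone.
It is approached by step up from B5 and left by leap down to F#5.
Step in, leap out — an escape tone.
The harmony at that moment is G# minor triad (G#, B, D#); A4 is not a chord tone.
It is approached by step up from G#4 and left by step up to B4.
Step in, step out in the same direction — a passing tone.

C#6 (beat 3) — escape tone; A4 (beat 6) — passing tone.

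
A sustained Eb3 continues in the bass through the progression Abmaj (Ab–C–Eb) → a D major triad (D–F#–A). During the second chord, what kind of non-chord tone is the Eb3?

The harmony at that moment is D major triad (D, F#, A); Eb3 is not a chord tone.
It is held over (the same pitch as the preceding Eb3) and then sustained as the same pitch into the next harmony.
Sustained through a change of harmony — a pedal tone.

Pedal tone (pedal point).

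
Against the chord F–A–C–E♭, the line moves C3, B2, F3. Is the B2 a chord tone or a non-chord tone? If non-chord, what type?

The harmony at that moment is F dominant seventh chord (F, A, C, E♭); B2 is not a chord tone.
It is approached by step down from C3 and left by leap up to F3.
Step in, leap out — an escape tone.

Non-chord tone — an escape tone.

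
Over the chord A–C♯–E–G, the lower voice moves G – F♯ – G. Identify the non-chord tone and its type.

The harmony at that moment is A dominant seventh chord (A, C♯, E, G); F♯ is not a chord tone.
It is approached by step down from G and left by step up to G.
Step away and step back to the same note — a neighbor tone (lower neighbor).

F♯ is a neighbor tone.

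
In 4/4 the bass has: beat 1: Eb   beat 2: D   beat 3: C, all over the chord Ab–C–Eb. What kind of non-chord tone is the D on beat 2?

Passing tone.

The harmony at that moment is Ab major triad (Ab, C, Eb); D is not a chord tone.
It is approached by step down from Eb and left by step down to C.
Step in, step out in the same direction — a passing tone.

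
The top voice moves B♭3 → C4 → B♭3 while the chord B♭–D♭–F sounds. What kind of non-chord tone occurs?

C4 is a neighbor tone.

The harmony at that moment is B♭ minor triad (B♭, D♭, F); C4 is not a chord tone.
It is approached by step up from B♭3 and left by step down to B♭3.
Step away and step back to the same note — a neighbor tone (upper neighbor).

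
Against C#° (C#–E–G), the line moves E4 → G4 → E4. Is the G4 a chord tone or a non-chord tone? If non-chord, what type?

C# diminished triad contains C#, E, G; G is the fifth, so it is a chord tone.

Chord tone (the fifth of C# diminished triad).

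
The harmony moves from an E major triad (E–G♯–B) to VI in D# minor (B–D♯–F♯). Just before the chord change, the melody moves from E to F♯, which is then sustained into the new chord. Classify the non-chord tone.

The harmony at that moment is E major triad (E, G♯, B); F♯ is not a chord tone.
It is approached by step up from E and then sustained as the same pitch into the next harmony.
Arriving early and becoming a chord tone when the harmony changes — an anticipation.

F♯ is an anticipation.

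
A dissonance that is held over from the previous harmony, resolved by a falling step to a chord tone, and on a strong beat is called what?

Suspension.

Approach: by preparation — the pitch is first a chord tone, then held (tied or repeated) while the harmony changes under it. Departure: down by step. Metric position: strong.
A prepared dissonance that resolves downward by step — a suspension. (The same figure resolving upward would be a retardation.)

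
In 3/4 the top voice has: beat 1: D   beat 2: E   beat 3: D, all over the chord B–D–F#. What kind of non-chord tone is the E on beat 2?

Upper neighbor tone.

The harmony at that moment is B minor triad (B, D, F#); E is not a chord tone.
It is approached by step up from D and left by step down to D.
Step away and step back to the same note — a neighbor tone (upper neighbor).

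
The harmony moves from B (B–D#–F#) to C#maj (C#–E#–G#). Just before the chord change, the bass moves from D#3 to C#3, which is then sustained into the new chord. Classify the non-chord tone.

The harmony at that moment is B major triad (B, D#, F#); C#3 is not a chord tone.
It is approached by step down from D#3 and then sustained as the same pitch into the next harmony.
Arriving early and becoming a chord tone when the harmony changes — an anticipation.

C#3 is an anticipation.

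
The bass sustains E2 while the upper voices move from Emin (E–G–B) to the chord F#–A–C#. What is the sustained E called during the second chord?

Pedal tone (pedal point).

The harmony at that moment is F# minor triad (F#, A, C#); E2 is not a chord tone.
It is held over (the same pitch as the preceding E2) and then sustained as the same pitch into the next harmony.
Sustained through a change of harmony — a pedal tone.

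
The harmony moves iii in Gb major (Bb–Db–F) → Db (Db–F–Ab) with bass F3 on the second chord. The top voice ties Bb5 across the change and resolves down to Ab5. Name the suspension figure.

4–3 suspension.

At the second chord the bass is F3. The suspended Bb5 lies a fourth above the bass; after resolving down by step to Ab5, the interval above the bass becomes a third.
Suspension figures are named by those two intervals: 4–3.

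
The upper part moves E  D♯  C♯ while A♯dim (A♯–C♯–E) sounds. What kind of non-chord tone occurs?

The harmony at that moment is A♯ diminished triad (A♯, C♯, E); D♯ is not a chord tone.
It is approached by step down from E and left by step down to C♯.
Step in, step out in the same direction — a passing tone.

D♯ is a passing tone.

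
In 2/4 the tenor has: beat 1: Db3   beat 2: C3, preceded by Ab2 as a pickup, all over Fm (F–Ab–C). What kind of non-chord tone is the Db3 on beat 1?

Appoggiatura.

The harmony at that moment is F minor triad (F, Ab, C); Db3 is not a chord tone.
It is approached by leap up from Ab2 and left by step down to C3.
Leap in, step out, metrically accented — an appoggiatura.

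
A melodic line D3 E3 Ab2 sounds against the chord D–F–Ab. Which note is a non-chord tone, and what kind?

The harmony at that moment is D diminished triad (D, F, Ab); E3 is not a chord tone.
It is approached by step up from D3 and left by leap down to Ab2.
Step in, leap out — an escape tone.

E3 is an escape tone.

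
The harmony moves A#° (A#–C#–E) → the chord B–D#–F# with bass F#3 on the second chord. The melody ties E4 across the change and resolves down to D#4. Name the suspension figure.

7–6 suspension.

At the second chord the bass is F#3. The suspended E4 lies a seventh above the bass; after resolving down by step to D#4, the interval above the bass becomes a sixth.
Suspension figures are named by those two intervals: 7–6.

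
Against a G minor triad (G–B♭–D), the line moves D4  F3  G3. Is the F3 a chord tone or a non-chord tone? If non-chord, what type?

Non-chord tone — an appoggiatura.

The harmony at that moment is G minor triad (G, B♭, D); F3 is not a chord tone.
It is approached by leap down from D4 and left by step up to G3.
Leap in, step out — an appoggiatura.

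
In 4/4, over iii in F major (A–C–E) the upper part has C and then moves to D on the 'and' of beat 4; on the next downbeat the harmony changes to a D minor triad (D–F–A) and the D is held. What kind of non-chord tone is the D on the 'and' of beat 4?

Anticipation.

The harmony at that moment is A minor triad (A, C, E); D is not a chord tone.
It is approached by step up from C and then sustained as the same pitch into the next harmony.
Arriving early and becoming a chord tone when the harmony changes — an anticipation.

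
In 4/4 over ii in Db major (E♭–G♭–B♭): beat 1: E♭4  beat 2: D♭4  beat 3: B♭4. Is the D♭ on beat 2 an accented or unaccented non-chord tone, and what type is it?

Unaccented escape tone.

The harmony at that moment is E♭ minor triad (E♭, G♭, B♭); D♭4 is not a chord tone.
It is approached by step down from E♭4 and left by leap up to B♭4.
Step in, leap out — an escape tone.
It falls on a weak beat, so it is unaccented.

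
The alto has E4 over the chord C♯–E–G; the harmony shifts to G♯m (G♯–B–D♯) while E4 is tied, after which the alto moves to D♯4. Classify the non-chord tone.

E4 is a suspension.

The harmony at that moment is G♯ minor triad (G♯, B, D♯); E4 is not a chord tone.
It is held over (the same pitch as the preceding E4) and left by step down to D♯4.
Held over from the previous chord and resolving down by step — a suspension.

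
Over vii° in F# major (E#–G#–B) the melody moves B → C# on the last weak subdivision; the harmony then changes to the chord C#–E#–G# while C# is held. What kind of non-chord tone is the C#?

C# is an anticipation.

The harmony at that moment is E# diminished triad (E#, G#, B); C# is not a chord tone.
It is approached by step up from B and then sustained as the same pitch into the next harmony.
Arriving early and becoming a chord tone when the harmony changes — an anticipation.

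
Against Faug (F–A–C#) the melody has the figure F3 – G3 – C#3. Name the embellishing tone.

G3 is an escape tone.

The harmony at that moment is F augmented triad (F, A, C#); G3 is not a chord tone.
It is approached by step up from F3 and left by leap down to C#3.
Step in, leap out — an escape tone.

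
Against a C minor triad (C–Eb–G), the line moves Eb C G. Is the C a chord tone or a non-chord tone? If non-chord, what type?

Chord tone (the root of C minor triad).

C minor triad contains C, Eb, G; C is the root, so it is a chord tone.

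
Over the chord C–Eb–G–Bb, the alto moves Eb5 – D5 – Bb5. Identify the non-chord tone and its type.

The harmony at that moment is C minor seventh chord (C, Eb, G, Bb); D5 is not a chord tone.
It is approached by step down from Eb5 and left by leap up to Bb5.
Step in, leap out — an escape tone.

D5 is an escape tone.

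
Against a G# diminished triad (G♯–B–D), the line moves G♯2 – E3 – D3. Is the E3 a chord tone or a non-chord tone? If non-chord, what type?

Non-chord tone — an appoggiatura.

The harmony at that moment is G♯ diminished triad (G♯, B, D); E3 is not a chord tone.
It is approached by leap up from G♯2 and left by step down to D3.
Leap in, step out — an appoggiatura.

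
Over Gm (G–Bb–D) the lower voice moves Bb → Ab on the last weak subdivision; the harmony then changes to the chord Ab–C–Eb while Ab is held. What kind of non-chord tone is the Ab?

The harmony at that moment is G minor triad (G, Bb, D); Ab is not a chord tone.
It is approached by step down from Bb and then sustained as the same pitch into the next harmony.
Arriving early and becoming a chord tone when the harmony changes — an anticipation.

Ab is an anticipation.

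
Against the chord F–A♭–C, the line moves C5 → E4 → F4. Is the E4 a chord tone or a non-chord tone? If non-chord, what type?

The harmony at that moment is F minor triad (F, A♭, C); E4 is not a chord tone.
It is approached by leap down from C5 and left by step up to F4.
Leap in, step out — an appoggiatura.

Non-chord tone — an appoggiatura.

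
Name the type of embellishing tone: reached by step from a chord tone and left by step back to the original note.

Approach: by step. Departure: by step in the opposite direction, back to the starting pitch.
Stepwise on both sides but reversing to return to the same chord tone — a neighbor tone. (Had it continued onward in the same direction it would be a passing tone instead.)

Neighbor tone.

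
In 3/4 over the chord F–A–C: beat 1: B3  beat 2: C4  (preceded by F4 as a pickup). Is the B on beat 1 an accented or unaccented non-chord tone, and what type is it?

The harmony at that moment is F major triad (F, A, C); B3 is not a chord tone.
It is approached by leap down from F4 and left by step up to C4.
Leap in, step out — an appoggiatura.
It falls on the downbeat, so it is accented.

Accented appoggiatura.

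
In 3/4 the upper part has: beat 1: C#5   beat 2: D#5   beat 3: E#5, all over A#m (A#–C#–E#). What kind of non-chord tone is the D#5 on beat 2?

The harmony at that moment is A# minor triad (A#, C#, E#); D#5 is not a chord tone.
It is approached by step up from C#5 and left by step up to E#5.
Step in, step out in the same direction — a passing tone.

Passing tone.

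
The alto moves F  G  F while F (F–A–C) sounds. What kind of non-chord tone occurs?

G is a neighbor tone.

The harmony at that moment is F major triad (F, A, C); G is not a chord tone.
It is approached by step up from F and left by step down to F.
Step away and step back to the same note — a neighbor tone (upper neighbor).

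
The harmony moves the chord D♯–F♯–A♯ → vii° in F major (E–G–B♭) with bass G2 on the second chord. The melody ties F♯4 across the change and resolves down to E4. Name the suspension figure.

7–6 suspension.

At the second chord the bass is G2. The suspended F♯4 lies a seventh above the bass; after resolving down by step to E4, the interval above the bass becomes a sixth.
Suspension figures are named by those two intervals: 7–6.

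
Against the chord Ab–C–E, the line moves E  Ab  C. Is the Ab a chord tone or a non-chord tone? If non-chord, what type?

Ab augmented triad contains Ab, C, E; Ab is the root, so it is a chord tone.

Chord tone (the root of Ab augmented triad).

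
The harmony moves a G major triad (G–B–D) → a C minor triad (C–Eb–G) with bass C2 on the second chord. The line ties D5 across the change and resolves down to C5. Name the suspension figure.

9–8 suspension.

At the second chord the bass is C2. The suspended D5 lies a ninth above the bass; after resolving down by step to C5, the interval above the bass becomes an octave.
Suspension figures are named by those two intervals: 9–8.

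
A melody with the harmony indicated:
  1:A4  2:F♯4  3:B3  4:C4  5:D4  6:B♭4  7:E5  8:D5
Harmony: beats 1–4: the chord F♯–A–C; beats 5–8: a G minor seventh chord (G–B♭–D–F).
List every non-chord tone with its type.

The harmony at that moment is F♯ diminished triad (F♯, A, C); B3 is not a chord tone.
It is approached by leap down from F♯4 and left by step up to C4.
Leap in, step out — an appoggiatura.
The harmony at that moment is G minor seventh chord (G, B♭, D, F); E5 is not a chord tone.
It is approached by leap up from B♭4 and left by step down to D5.
Leap in, step out — an appoggiatura.

B3 (beat 3) — appoggiatura; E5 (beat 7) — appoggiatura.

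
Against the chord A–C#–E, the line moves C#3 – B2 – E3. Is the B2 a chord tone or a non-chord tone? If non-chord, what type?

Non-chord tone — an escape tone.

The harmony at that moment is A major triad (A, C#, E); B2 is not a chord tone.
It is approached by step down from C#3 and left by leap up to E3.
Step in, leap out — an escape tone.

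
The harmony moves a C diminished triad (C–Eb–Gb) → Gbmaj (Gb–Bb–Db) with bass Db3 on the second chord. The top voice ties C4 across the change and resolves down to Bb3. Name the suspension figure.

At the second chord the bass is Db3. The suspended C4 lies a seventh above the bass; after resolving down by step to Bb3, the interval above the bass becomes a sixth.
Suspension figures are named by those two intervals: 7–6.

7–6 suspension.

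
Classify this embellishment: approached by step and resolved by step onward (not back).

Passing tone.

Approach: by step. Departure: by step, continuing in the same direction.
Stepwise on both sides with no change of direction means the note fills in the space between two different chord tones — a passing tone. (Had it turned back to its starting note it would be a neighbor tone instead.)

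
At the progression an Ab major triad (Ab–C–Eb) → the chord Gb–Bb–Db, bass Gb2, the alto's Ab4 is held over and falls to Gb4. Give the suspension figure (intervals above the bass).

At the second chord the bass is Gb2. The suspended Ab4 lies a ninth above the bass; after resolving down by step to Gb4, the interval above the bass becomes an octave.
Suspension figures are named by those two intervals: 9–8.

9–8 suspension.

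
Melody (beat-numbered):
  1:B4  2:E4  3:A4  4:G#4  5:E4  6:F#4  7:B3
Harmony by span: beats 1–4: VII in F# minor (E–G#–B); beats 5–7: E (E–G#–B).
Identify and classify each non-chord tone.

A4 (beat 3) — appoggiatura; F#4 (beat 6) — escape tone.

The harmony at that moment is E major triad (E, G#, B); A4 is not a chord tone.
It is approached by leap up from E4 and left by step down to G#4.
Leap in, step out — an appoggiatura.
The harmony at that moment is E major triad (E, G#, B); F#4 is not a chord tone.
It is approached by step up from E4 and left by leap down to B3.
Step in, leap out — an escape tone.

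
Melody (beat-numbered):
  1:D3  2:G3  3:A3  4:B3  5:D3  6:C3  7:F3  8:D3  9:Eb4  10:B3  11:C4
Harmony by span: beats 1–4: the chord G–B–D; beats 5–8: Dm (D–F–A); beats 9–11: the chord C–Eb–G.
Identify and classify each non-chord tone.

The harmony at that moment is G major triad (G, B, D); A3 is not a chord tone.
It is approached by step up from G3 and left by step up to B3.
Step in, step out in the same direction — a passing tone.
The harmony at that moment is D minor triad (D, F, A); C3 is not a chord tone.
It is approached by step down from D3 and left by leap up to F3.
Step in, leap out — an escape tone.
The harmony at that moment is C minor triad (C, Eb, G); B3 is not a chord tone.
It is approached by leap down from Eb4 and left by step up to C4.
Leap in, step out — an appoggiatura.

A3 (beat 3) — passing tone; C3 (beat 6) — escape tone; B3 (beat 10) — appoggiatura.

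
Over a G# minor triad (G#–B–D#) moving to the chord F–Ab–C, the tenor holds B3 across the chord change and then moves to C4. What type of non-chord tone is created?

B3 is a retardation.

The harmony at that moment is F minor triad (F, Ab, C); B3 is not a chord tone.
It is held over (the same pitch as the preceding B3) and left by step up to C4.
Held over from the previous chord and resolving up by step — a retardation.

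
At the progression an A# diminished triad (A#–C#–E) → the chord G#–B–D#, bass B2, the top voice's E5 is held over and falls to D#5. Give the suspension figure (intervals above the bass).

4–3 suspension.

At the second chord the bass is B2. The suspended E5 lies a fourth above the bass; after resolving down by step to D#5, the interval above the bass becomes a third.
Suspension figures are named by those two intervals: 4–3.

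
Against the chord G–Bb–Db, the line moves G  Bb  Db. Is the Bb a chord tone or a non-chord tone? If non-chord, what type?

Chord tone (the third of G diminished triad).

G diminished triad contains G, Bb, Db; Bb is the third, so it is a chord tone.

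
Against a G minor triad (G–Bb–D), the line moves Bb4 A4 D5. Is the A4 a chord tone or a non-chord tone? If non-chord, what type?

The harmony at that moment is G minor triad (G, Bb, D); A4 is not a chord tone.
It is approached by step down from Bb4 and left by leap up to D5.
Step in, leap out — an escape tone.

Non-chord tone — an escape tone.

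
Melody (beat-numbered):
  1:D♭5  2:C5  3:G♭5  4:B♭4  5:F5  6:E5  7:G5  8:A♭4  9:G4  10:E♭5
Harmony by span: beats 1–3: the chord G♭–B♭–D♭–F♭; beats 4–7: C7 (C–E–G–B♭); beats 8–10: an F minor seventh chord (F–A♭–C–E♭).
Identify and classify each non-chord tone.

C5 (beat 2) — escape tone; F5 (beat 5) — appoggiatura; G4 (beat 9) — escape tone.

The harmony at that moment is G♭ dominant seventh chord (G♭, B♭, D♭, F♭); C5 is not a chord tone.
It is approached by step down from D♭5 and left by leap up to G♭5.
Step in, leap out — an escape tone.
The harmony at that moment is C dominant seventh chord (C, E, G, B♭); F5 is not a chord tone.
It is approached by leap up from B♭4 and left by step down to E5.
Leap in, step out — an appoggiatura.
The harmony at that moment is F minor seventh chord (F, A♭, C, E♭); G4 is not a chord tone.
It is approached by step down from A♭4 and left by leap up to E♭5.
Step in, leap out — an escape tone.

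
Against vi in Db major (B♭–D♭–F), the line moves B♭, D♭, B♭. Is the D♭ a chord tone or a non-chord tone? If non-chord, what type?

Chord tone (the third of Bb minor triad).

Bb minor triad contains B♭, D♭, F; D♭ is the third, so it is a chord tone.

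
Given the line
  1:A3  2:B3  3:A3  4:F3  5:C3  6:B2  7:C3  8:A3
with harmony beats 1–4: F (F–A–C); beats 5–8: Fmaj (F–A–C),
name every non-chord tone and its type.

B3 (beat 2) — neighbor tone; B2 (beat 6) — neighbor tone.

The harmony at that moment is F major triad (F, A, C); B3 is not a chord tone.
It is approached by step up from A3 and left by step down to A3.
Step away and step back to the same note — a neighbor tone (upper neighbor).
The harmony at that moment is F major triad (F, A, C); B2 is not a chord tone.
It is approached by step down from C3 and left by step up to C3.
Step away and step back to the same note — a neighbor tone (lower neighbor).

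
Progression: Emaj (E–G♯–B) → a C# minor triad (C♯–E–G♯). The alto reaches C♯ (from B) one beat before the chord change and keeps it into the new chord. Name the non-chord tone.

C♯ is an anticipation.

The harmony at that moment is E major triad (E, G♯, B); C♯ is not a chord tone.
It is approached by step up from B and then sustained as the same pitch into the next harmony.
Arriving early and becoming a chord tone when the harmony changes — an anticipation.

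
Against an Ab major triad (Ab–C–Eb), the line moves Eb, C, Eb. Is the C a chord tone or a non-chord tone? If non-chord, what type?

Chord tone (the third of Ab major triad).

Ab major triad contains Ab, C, Eb; C is the third, so it is a chord tone.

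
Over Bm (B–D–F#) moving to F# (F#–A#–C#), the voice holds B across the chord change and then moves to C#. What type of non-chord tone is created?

B is a retardation.

The harmony at that moment is F# major triad (F#, A#, C#); B is not a chord tone.
It is held over (the same pitch as the preceding B) and left by step up to C#.
Held over from the previous chord and resolving up by step — a retardation.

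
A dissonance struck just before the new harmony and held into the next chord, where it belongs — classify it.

Approach: ahead of the chord change (typically by step), so it is dissonant against the current harmony. Departure: none — the same pitch is restated or held and is a chord tone of the new harmony.
Dissonant first, consonant once the harmony catches up: the note simply arrives early — an anticipation. (The reverse timing, consonant first and dissonant after the change, would be a suspension or retardation.)

Anticipation.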